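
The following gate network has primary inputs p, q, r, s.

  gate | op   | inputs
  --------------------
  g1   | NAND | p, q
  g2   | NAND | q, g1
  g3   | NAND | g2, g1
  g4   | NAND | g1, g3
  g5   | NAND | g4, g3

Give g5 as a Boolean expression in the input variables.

((p NAND q) NAND ((q NAND (p NAND q)) NAND (p NAND q))) NAND ((q NAND (p NAND q)) NAND (p NAND q))

g1 = p NAND q
g2 = q NAND g1 = q NAND (p NAND q)
g3 = g2 NAND g1 = (q NAND (p NAND q)) NAND (p NAND q)
g4 = g1 NAND g3 = (p NAND q) NAND ((q NAND (p NAND q)) NAND (p NAND q))
g5 = g4 NAND g3 = ((p NAND q) NAND ((q NAND (p NAND q)) NAND (p NAND q))) NAND ((q NAND (p NAND q)) NAND (p NAND q))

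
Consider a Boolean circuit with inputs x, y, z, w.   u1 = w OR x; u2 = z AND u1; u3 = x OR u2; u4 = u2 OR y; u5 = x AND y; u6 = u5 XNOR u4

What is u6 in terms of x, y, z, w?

(x AND y) XNOR ((z AND (w OR x)) OR y)

u1 = w OR x
u2 = z AND u1 = z AND (w OR x)
u4 = u2 OR y = (z AND (w OR x)) OR y
u5 = x AND y
u6 = u5 XNOR u4 = (x AND y) XNOR ((z AND (w OR x)) OR y)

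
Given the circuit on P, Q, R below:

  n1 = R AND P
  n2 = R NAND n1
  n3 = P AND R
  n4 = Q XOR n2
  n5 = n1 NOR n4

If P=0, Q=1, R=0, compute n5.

1

n1 = 0 AND 0 = 0
n2 = 0 NAND 0 = 1
n4 = 1 XOR 1 = 0
n5 = 0 NOR 0 = 1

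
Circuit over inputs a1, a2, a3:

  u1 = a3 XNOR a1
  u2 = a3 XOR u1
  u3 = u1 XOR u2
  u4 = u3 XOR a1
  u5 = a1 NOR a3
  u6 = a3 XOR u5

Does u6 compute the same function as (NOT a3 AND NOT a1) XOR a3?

u5 = a1 NOR a3
u6 = a3 XOR u5 = a3 XOR (a1 NOR a3)
At a1=1, a2=0, a3=0: circuit gives 0, formula gives 0.
At a1=0, a2=0, a3=0: circuit gives 1, formula gives 1.
Agrees on all 8 inputs.

Yes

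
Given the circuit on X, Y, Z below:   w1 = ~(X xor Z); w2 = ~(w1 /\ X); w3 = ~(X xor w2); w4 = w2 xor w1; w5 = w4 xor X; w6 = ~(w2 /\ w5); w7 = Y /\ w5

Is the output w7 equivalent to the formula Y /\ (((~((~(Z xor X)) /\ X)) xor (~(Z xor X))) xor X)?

Yes

w1 = ~(X xor Z)
w2 = ~(w1 /\ X) = ~((~(X xor Z)) /\ X)
w4 = w2 xor w1 = (~((~(X xor Z)) /\ X)) xor (~(X xor Z))
w5 = w4 xor X = ((~((~(X xor Z)) /\ X)) xor (~(X xor Z))) xor X
w7 = Y /\ w5 = Y /\ (((~((~(X xor Z)) /\ X)) xor (~(X xor Z))) xor X)
At X=0, Y=0, Z=0: circuit gives 0, formula gives 0.
At X=0, Y=1, Z=1: circuit gives 1, formula gives 1.
Agrees on all 8 inputs.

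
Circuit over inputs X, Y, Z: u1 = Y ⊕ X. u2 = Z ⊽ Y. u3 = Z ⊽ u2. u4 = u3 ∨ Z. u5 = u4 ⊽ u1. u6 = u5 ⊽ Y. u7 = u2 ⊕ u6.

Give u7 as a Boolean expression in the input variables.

u1 = Y ⊕ X
u2 = Z ⊽ Y
u3 = Z ⊽ u2 = Z ⊽ (Z ⊽ Y)
u4 = u3 ∨ Z = (Z ⊽ (Z ⊽ Y)) ∨ Z
u5 = u4 ⊽ u1 = ((Z ⊽ (Z ⊽ Y)) ∨ Z) ⊽ (Y ⊕ X)
u6 = u5 ⊽ Y = (((Z ⊽ (Z ⊽ Y)) ∨ Z) ⊽ (Y ⊕ X)) ⊽ Y
u7 = u2 ⊕ u6 = (Z ⊽ Y) ⊕ ((((Z ⊽ (Z ⊽ Y)) ∨ Z) ⊽ (Y ⊕ X)) ⊽ Y)

(Z ⊽ Y) ⊕ ((((Z ⊽ (Z ⊽ Y)) ∨ Z) ⊽ (Y ⊕ X)) ⊽ Y)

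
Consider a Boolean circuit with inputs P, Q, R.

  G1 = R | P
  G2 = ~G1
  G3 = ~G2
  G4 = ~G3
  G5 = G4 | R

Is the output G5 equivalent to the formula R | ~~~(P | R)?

Yes

G1 = R | P
G2 = ~G1 = ~(R | P)
G3 = ~G2 = ~~(R | P)
G4 = ~G3 = ~~~(R | P)
G5 = G4 | R = ~~~(R | P) | R
At P=1, Q=0, R=0: circuit gives 0, formula gives 0.
At P=0, Q=0, R=0: circuit gives 1, formula gives 1.
Agrees on all 8 inputs.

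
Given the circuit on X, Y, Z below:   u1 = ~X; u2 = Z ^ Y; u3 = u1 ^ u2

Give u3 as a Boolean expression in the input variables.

~X ^ (Z ^ Y)

u1 = ~X
u2 = Z ^ Y
u3 = u1 ^ u2 = ~X ^ (Z ^ Y)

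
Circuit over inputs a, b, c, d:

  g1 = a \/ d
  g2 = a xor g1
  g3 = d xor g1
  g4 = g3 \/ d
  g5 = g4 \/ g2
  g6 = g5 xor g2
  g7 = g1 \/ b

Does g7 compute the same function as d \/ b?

No

g1 = a \/ d
g7 = g1 \/ b = (a \/ d) \/ b
At a=1, b=0, c=0, d=0: circuit gives 1, formula gives 0.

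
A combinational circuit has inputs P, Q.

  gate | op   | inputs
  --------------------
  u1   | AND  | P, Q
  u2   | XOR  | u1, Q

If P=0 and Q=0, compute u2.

u1 = 0 AND 0 = 0
u2 = 0 XOR 0 = 0

0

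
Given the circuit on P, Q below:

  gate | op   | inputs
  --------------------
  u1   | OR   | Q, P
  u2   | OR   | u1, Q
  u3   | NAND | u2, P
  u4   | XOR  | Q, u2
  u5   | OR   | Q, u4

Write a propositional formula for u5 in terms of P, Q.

Q OR (Q XOR ((Q OR P) OR Q))

u1 = Q OR P
u2 = u1 OR Q = (Q OR P) OR Q
u4 = Q XOR u2 = Q XOR ((Q OR P) OR Q)
u5 = Q OR u4 = Q OR (Q XOR ((Q OR P) OR Q))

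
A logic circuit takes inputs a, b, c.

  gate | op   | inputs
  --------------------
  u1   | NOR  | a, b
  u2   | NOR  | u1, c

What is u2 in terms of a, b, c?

u1 = a NOR b
u2 = u1 NOR c = (a NOR b) NOR c

(a NOR b) NOR c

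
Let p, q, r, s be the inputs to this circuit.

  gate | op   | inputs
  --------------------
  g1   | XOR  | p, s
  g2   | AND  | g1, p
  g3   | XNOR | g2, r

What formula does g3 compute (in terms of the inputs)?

g1 = p XOR s
g2 = g1 AND p = (p XOR s) AND p
g3 = g2 XNOR r = ((p XOR s) AND p) XNOR r

((p XOR s) AND p) XNOR r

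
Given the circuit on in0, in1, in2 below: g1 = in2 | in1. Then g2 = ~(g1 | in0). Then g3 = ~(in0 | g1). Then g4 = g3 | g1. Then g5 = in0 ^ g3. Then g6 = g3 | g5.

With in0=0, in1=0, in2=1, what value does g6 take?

g1 = 1 | 0 = 1
g3 = ~(0 | 1) = 0
g5 = 0 ^ 0 = 0
g6 = 0 | 0 = 0

0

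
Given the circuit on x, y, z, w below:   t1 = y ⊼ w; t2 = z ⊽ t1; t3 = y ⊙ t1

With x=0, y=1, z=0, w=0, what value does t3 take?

t1 = 1 ⊼ 0 = 1
t3 = 1 ⊙ 1 = 1

1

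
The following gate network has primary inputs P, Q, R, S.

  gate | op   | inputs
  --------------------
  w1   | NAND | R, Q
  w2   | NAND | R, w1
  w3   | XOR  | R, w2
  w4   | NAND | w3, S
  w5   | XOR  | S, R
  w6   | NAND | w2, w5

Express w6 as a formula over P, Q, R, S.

w1 = R NAND Q
w2 = R NAND w1 = R NAND (R NAND Q)
w5 = S XOR R
w6 = w2 NAND w5 = (R NAND (R NAND Q)) NAND (S XOR R)

(R NAND (R NAND Q)) NAND (S XOR R)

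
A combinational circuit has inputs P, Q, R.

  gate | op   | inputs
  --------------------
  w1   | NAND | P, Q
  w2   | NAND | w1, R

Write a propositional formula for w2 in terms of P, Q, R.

w1 = P NAND Q
w2 = w1 NAND R = (P NAND Q) NAND R

(P NAND Q) NAND R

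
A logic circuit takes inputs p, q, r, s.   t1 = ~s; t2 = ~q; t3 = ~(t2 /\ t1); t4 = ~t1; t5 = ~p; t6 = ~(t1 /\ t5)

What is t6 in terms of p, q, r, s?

~(~s /\ ~p)

t1 = ~s
t5 = ~p
t6 = ~(t1 /\ t5) = ~(~s /\ ~p)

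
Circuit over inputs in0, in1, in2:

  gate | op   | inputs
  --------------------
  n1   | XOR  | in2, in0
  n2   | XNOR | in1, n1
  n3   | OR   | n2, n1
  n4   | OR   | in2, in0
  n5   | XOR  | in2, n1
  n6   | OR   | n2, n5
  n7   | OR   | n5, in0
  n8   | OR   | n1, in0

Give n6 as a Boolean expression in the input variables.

(in1 XNOR (in2 XOR in0)) OR (in2 XOR (in2 XOR in0))

n1 = in2 XOR in0
n2 = in1 XNOR n1 = in1 XNOR (in2 XOR in0)
n5 = in2 XOR n1 = in2 XOR (in2 XOR in0)
n6 = n2 OR n5 = (in1 XNOR (in2 XOR in0)) OR (in2 XOR (in2 XOR in0))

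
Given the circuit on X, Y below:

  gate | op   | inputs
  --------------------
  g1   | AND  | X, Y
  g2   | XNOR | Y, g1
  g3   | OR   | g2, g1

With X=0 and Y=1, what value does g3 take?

0

g1 = 0 AND 1 = 0
g2 = 1 XNOR 0 = 0
g3 = 0 OR 0 = 0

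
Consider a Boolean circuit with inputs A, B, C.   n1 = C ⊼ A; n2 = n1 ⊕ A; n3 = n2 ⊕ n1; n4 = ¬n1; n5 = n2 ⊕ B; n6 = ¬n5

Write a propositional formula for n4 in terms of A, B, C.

¬(C ⊼ A)

n1 = C ⊼ A
n4 = ¬n1 = ¬(C ⊼ A)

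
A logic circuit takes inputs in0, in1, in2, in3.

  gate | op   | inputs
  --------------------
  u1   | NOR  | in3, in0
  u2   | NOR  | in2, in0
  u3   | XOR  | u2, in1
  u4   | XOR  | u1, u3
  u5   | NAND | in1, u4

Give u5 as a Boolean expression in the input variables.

in1 NAND ((in3 NOR in0) XOR ((in2 NOR in0) XOR in1))

u1 = in3 NOR in0
u2 = in2 NOR in0
u3 = u2 XOR in1 = (in2 NOR in0) XOR in1
u4 = u1 XOR u3 = (in3 NOR in0) XOR ((in2 NOR in0) XOR in1)
u5 = in1 NAND u4 = in1 NAND ((in3 NOR in0) XOR ((in2 NOR in0) XOR in1))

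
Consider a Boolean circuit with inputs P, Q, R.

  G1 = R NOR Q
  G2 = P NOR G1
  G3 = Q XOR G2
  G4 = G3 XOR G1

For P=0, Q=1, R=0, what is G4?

G1 = 0 NOR 1 = 0
G2 = 0 NOR 0 = 1
G3 = 1 XOR 1 = 0
G4 = 0 XOR 0 = 0

0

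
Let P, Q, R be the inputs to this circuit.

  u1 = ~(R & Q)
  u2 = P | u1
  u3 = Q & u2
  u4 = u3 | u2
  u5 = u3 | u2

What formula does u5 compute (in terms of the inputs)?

u1 = ~(R & Q)
u2 = P | u1 = P | (~(R & Q))
u3 = Q & u2 = Q & (P | (~(R & Q)))
u5 = u3 | u2 = (Q & (P | (~(R & Q)))) | (P | (~(R & Q)))

(Q & (P | (~(R & Q)))) | (P | (~(R & Q)))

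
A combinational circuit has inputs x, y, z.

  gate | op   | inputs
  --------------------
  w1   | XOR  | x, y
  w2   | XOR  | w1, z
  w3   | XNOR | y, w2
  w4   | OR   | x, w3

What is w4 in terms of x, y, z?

x OR (y XNOR ((x XOR y) XOR z))

w1 = x XOR y
w2 = w1 XOR z = (x XOR y) XOR z
w3 = y XNOR w2 = y XNOR ((x XOR y) XOR z)
w4 = x OR w3 = x OR (y XNOR ((x XOR y) XOR z))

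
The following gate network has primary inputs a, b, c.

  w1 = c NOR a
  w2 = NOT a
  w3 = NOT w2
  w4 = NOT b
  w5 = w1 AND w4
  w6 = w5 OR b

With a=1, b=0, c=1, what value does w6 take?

0

w1 = 1 NOR 1 = 0
w4 = NOT 0 = 1
w5 = 0 AND 1 = 0
w6 = 0 OR 0 = 0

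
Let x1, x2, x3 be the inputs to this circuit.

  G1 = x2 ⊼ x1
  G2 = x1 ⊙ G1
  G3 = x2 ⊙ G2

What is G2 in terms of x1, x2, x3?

G1 = x2 ⊼ x1
G2 = x1 ⊙ G1 = x1 ⊙ (x2 ⊼ x1)

x1 ⊙ (x2 ⊼ x1)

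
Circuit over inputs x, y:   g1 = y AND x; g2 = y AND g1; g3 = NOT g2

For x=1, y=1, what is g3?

0

g1 = 1 AND 1 = 1
g2 = 1 AND 1 = 1
g3 = NOT 1 = 0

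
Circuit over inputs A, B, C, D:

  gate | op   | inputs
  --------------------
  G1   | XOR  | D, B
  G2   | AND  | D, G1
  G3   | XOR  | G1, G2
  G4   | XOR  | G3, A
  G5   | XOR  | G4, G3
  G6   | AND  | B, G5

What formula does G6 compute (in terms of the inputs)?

B AND ((((D XOR B) XOR (D AND (D XOR B))) XOR A) XOR ((D XOR B) XOR (D AND (D XOR B))))

G1 = D XOR B
G2 = D AND G1 = D AND (D XOR B)
G3 = G1 XOR G2 = (D XOR B) XOR (D AND (D XOR B))
G4 = G3 XOR A = ((D XOR B) XOR (D AND (D XOR B))) XOR A
G5 = G4 XOR G3 = (((D XOR B) XOR (D AND (D XOR B))) XOR A) XOR ((D XOR B) XOR (D AND (D XOR B)))
G6 = B AND G5 = B AND ((((D XOR B) XOR (D AND (D XOR B))) XOR A) XOR ((D XOR B) XOR (D AND (D XOR B))))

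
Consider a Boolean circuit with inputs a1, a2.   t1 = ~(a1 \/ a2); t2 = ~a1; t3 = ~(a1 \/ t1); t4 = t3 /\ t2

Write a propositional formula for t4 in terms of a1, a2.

(~(a1 \/ (~(a1 \/ a2)))) /\ ~a1

t1 = ~(a1 \/ a2)
t2 = ~a1
t3 = ~(a1 \/ t1) = ~(a1 \/ (~(a1 \/ a2)))
t4 = t3 /\ t2 = (~(a1 \/ (~(a1 \/ a2)))) /\ ~a1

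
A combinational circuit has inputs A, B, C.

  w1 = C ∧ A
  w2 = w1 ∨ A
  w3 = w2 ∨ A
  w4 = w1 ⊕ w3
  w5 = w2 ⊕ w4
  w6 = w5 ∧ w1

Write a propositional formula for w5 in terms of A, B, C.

w1 = C ∧ A
w2 = w1 ∨ A = (C ∧ A) ∨ A
w3 = w2 ∨ A = ((C ∧ A) ∨ A) ∨ A
w4 = w1 ⊕ w3 = (C ∧ A) ⊕ (((C ∧ A) ∨ A) ∨ A)
w5 = w2 ⊕ w4 = ((C ∧ A) ∨ A) ⊕ ((C ∧ A) ⊕ (((C ∧ A) ∨ A) ∨ A))

((C ∧ A) ∨ A) ⊕ ((C ∧ A) ⊕ (((C ∧ A) ∨ A) ∨ A))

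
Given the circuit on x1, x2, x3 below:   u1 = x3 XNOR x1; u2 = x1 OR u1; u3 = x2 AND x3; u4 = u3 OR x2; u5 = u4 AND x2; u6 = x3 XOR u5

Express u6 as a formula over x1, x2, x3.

x3 XOR (((x2 AND x3) OR x2) AND x2)

u3 = x2 AND x3
u4 = u3 OR x2 = (x2 AND x3) OR x2
u5 = u4 AND x2 = ((x2 AND x3) OR x2) AND x2
u6 = x3 XOR u5 = x3 XOR (((x2 AND x3) OR x2) AND x2)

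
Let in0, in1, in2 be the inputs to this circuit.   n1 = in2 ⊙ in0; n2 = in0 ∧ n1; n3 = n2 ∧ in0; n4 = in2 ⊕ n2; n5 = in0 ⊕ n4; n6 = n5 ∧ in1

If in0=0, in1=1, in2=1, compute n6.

n1 = 1 ⊙ 0 = 0
n2 = 0 ∧ 0 = 0
n4 = 1 ⊕ 0 = 1
n5 = 0 ⊕ 1 = 1
n6 = 1 ∧ 1 = 1

1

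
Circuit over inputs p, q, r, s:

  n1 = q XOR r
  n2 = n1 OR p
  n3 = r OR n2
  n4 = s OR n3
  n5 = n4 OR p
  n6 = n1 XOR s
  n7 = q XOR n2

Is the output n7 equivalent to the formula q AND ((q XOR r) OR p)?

No

n1 = q XOR r
n2 = n1 OR p = (q XOR r) OR p
n7 = q XOR n2 = q XOR ((q XOR r) OR p)
At p=0, q=0, r=1, s=0: circuit gives 1, formula gives 0.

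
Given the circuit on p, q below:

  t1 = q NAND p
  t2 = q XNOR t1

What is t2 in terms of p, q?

q XNOR (q NAND p)

t1 = q NAND p
t2 = q XNOR t1 = q XNOR (q NAND p)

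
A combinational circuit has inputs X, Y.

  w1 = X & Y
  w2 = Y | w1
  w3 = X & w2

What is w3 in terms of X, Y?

w1 = X & Y
w2 = Y | w1 = Y | (X & Y)
w3 = X & w2 = X & (Y | (X & Y))

X & (Y | (X & Y))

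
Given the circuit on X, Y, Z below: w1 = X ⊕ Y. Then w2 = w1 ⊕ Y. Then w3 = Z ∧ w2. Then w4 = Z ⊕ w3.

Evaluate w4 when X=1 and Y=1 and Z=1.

w1 = 1 ⊕ 1 = 0
w2 = 0 ⊕ 1 = 1
w3 = 1 ∧ 1 = 1
w4 = 1 ⊕ 1 = 0

0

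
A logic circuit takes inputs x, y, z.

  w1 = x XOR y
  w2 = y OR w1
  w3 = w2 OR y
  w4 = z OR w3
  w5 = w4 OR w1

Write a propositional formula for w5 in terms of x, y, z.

w1 = x XOR y
w2 = y OR w1 = y OR (x XOR y)
w3 = w2 OR y = (y OR (x XOR y)) OR y
w4 = z OR w3 = z OR ((y OR (x XOR y)) OR y)
w5 = w4 OR w1 = (z OR ((y OR (x XOR y)) OR y)) OR (x XOR y)

(z OR ((y OR (x XOR y)) OR y)) OR (x XOR y)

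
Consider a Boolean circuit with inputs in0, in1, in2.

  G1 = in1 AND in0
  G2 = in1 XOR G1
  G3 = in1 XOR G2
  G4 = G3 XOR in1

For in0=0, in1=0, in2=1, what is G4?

G1 = 0 AND 0 = 0
G2 = 0 XOR 0 = 0
G3 = 0 XOR 0 = 0
G4 = 0 XOR 0 = 0

0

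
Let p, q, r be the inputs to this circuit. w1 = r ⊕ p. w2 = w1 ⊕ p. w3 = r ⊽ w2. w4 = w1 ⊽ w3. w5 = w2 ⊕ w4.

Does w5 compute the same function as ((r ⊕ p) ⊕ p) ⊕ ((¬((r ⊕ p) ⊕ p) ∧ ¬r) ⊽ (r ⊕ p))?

w1 = r ⊕ p
w2 = w1 ⊕ p = (r ⊕ p) ⊕ p
w3 = r ⊽ w2 = r ⊽ ((r ⊕ p) ⊕ p)
w4 = w1 ⊽ w3 = (r ⊕ p) ⊽ (r ⊽ ((r ⊕ p) ⊕ p))
w5 = w2 ⊕ w4 = ((r ⊕ p) ⊕ p) ⊕ ((r ⊕ p) ⊽ (r ⊽ ((r ⊕ p) ⊕ p)))
At p=0, q=0, r=0: circuit gives 0, formula gives 0.
At p=0, q=0, r=1: circuit gives 1, formula gives 1.
Agrees on all 8 inputs.

Yes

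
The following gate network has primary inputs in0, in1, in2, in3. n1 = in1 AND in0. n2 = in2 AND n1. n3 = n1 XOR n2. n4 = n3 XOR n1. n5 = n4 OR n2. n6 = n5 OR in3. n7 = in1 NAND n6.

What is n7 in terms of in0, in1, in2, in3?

in1 NAND (((((in1 AND in0) XOR (in2 AND (in1 AND in0))) XOR (in1 AND in0)) OR (in2 AND (in1 AND in0))) OR in3)

n1 = in1 AND in0
n2 = in2 AND n1 = in2 AND (in1 AND in0)
n3 = n1 XOR n2 = (in1 AND in0) XOR (in2 AND (in1 AND in0))
n4 = n3 XOR n1 = ((in1 AND in0) XOR (in2 AND (in1 AND in0))) XOR (in1 AND in0)
n5 = n4 OR n2 = (((in1 AND in0) XOR (in2 AND (in1 AND in0))) XOR (in1 AND in0)) OR (in2 AND (in1 AND in0))
n6 = n5 OR in3 = ((((in1 AND in0) XOR (in2 AND (in1 AND in0))) XOR (in1 AND in0)) OR (in2 AND (in1 AND in0))) OR in3
n7 = in1 NAND n6 = in1 NAND (((((in1 AND in0) XOR (in2 AND (in1 AND in0))) XOR (in1 AND in0)) OR (in2 AND (in1 AND in0))) OR in3)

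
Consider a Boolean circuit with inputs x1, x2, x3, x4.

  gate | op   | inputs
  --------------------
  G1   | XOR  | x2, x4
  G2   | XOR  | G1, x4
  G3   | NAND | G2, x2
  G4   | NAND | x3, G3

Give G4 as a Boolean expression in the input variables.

G1 = x2 XOR x4
G2 = G1 XOR x4 = (x2 XOR x4) XOR x4
G3 = G2 NAND x2 = ((x2 XOR x4) XOR x4) NAND x2
G4 = x3 NAND G3 = x3 NAND (((x2 XOR x4) XOR x4) NAND x2)

x3 NAND (((x2 XOR x4) XOR x4) NAND x2)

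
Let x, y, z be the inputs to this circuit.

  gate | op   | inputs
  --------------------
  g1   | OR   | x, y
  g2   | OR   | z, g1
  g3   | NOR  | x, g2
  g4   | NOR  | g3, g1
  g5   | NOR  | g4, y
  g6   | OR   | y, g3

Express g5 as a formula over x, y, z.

((x NOR (z OR (x OR y))) NOR (x OR y)) NOR y

g1 = x OR y
g2 = z OR g1 = z OR (x OR y)
g3 = x NOR g2 = x NOR (z OR (x OR y))
g4 = g3 NOR g1 = (x NOR (z OR (x OR y))) NOR (x OR y)
g5 = g4 NOR y = ((x NOR (z OR (x OR y))) NOR (x OR y)) NOR y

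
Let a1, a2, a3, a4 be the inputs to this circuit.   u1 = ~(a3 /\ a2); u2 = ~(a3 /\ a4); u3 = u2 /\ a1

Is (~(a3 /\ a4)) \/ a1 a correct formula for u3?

No

u2 = ~(a3 /\ a4)
u3 = u2 /\ a1 = (~(a3 /\ a4)) /\ a1
At a1=0, a2=0, a3=0, a4=0: circuit gives 0, formula gives 1.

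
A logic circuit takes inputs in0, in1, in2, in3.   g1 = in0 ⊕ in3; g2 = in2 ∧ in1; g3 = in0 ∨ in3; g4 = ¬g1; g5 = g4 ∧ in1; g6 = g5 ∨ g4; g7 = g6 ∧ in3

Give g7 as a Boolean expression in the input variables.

((¬(in0 ⊕ in3) ∧ in1) ∨ ¬(in0 ⊕ in3)) ∧ in3

g1 = in0 ⊕ in3
g4 = ¬g1 = ¬(in0 ⊕ in3)
g5 = g4 ∧ in1 = ¬(in0 ⊕ in3) ∧ in1
g6 = g5 ∨ g4 = (¬(in0 ⊕ in3) ∧ in1) ∨ ¬(in0 ⊕ in3)
g7 = g6 ∧ in3 = ((¬(in0 ⊕ in3) ∧ in1) ∨ ¬(in0 ⊕ in3)) ∧ in3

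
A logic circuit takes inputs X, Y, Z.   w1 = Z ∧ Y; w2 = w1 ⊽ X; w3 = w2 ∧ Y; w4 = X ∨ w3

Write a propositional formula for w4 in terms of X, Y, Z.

X ∨ (((Z ∧ Y) ⊽ X) ∧ Y)

w1 = Z ∧ Y
w2 = w1 ⊽ X = (Z ∧ Y) ⊽ X
w3 = w2 ∧ Y = ((Z ∧ Y) ⊽ X) ∧ Y
w4 = X ∨ w3 = X ∨ (((Z ∧ Y) ⊽ X) ∧ Y)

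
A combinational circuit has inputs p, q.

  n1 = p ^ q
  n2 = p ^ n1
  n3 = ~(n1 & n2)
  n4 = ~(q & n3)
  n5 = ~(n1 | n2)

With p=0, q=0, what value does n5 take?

1

n1 = 0 ^ 0 = 0
n2 = 0 ^ 0 = 0
n5 = ~(0 | 0) = 1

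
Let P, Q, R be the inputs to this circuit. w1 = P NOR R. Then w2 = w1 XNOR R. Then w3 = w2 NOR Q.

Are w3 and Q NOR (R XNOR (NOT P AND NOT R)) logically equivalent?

Yes

w1 = P NOR R
w2 = w1 XNOR R = (P NOR R) XNOR R
w3 = w2 NOR Q = ((P NOR R) XNOR R) NOR Q
At P=0, Q=1, R=0: circuit gives 0, formula gives 0.
At P=0, Q=0, R=0: circuit gives 1, formula gives 1.
Agrees on all 8 inputs.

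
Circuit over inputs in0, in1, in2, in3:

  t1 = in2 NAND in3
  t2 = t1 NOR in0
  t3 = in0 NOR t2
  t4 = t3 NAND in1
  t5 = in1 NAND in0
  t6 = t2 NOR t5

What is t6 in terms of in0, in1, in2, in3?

t1 = in2 NAND in3
t2 = t1 NOR in0 = (in2 NAND in3) NOR in0
t5 = in1 NAND in0
t6 = t2 NOR t5 = ((in2 NAND in3) NOR in0) NOR (in1 NAND in0)

((in2 NAND in3) NOR in0) NOR (in1 NAND in0)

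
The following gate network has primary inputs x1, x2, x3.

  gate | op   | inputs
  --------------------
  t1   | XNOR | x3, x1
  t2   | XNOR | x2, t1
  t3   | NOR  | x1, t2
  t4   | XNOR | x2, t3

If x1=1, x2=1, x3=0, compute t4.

0

t1 = 0 XNOR 1 = 0
t2 = 1 XNOR 0 = 0
t3 = 1 NOR 0 = 0
t4 = 1 XNOR 0 = 0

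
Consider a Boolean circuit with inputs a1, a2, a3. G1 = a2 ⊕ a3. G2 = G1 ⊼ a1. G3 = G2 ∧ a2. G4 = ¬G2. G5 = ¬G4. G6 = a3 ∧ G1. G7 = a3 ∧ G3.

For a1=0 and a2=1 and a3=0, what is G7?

0

G1 = 1 ⊕ 0 = 1
G2 = 1 ⊼ 0 = 1
G3 = 1 ∧ 1 = 1
G7 = 0 ∧ 1 = 0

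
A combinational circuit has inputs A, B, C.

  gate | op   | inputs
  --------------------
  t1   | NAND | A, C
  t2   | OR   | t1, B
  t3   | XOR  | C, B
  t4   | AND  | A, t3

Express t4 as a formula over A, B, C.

t3 = C XOR B
t4 = A AND t3 = A AND (C XOR B)

A AND (C XOR B)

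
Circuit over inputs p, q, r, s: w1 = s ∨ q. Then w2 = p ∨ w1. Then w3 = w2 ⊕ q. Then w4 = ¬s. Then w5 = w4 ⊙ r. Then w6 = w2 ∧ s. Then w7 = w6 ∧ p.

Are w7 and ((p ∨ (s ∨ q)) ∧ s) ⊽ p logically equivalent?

w1 = s ∨ q
w2 = p ∨ w1 = p ∨ (s ∨ q)
w6 = w2 ∧ s = (p ∨ (s ∨ q)) ∧ s
w7 = w6 ∧ p = ((p ∨ (s ∨ q)) ∧ s) ∧ p
At p=0, q=0, r=0, s=0: circuit gives 0, formula gives 1.

No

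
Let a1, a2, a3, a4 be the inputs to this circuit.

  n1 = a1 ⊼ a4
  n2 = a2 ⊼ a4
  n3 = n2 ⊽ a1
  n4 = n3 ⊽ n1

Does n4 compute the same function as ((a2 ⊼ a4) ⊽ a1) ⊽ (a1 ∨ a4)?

No

n1 = a1 ⊼ a4
n2 = a2 ⊼ a4
n3 = n2 ⊽ a1 = (a2 ⊼ a4) ⊽ a1
n4 = n3 ⊽ n1 = ((a2 ⊼ a4) ⊽ a1) ⊽ (a1 ⊼ a4)
At a1=0, a2=0, a3=0, a4=0: circuit gives 0, formula gives 1.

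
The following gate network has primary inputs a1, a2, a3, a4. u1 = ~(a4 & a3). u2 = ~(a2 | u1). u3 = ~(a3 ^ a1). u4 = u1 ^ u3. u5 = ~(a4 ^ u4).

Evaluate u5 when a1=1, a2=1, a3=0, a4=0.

u1 = ~(0 & 0) = 1
u3 = ~(0 ^ 1) = 0
u4 = 1 ^ 0 = 1
u5 = ~(0 ^ 1) = 0

0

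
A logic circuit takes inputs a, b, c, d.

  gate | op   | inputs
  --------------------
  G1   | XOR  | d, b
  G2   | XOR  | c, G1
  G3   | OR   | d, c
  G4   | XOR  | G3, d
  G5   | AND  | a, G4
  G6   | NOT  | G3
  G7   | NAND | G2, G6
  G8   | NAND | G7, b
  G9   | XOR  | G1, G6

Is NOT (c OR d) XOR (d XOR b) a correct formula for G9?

Yes

G1 = d XOR b
G3 = d OR c
G6 = NOT G3 = NOT (d OR c)
G9 = G1 XOR G6 = (d XOR b) XOR NOT (d OR c)
At a=0, b=0, c=1, d=0: circuit gives 0, formula gives 0.
At a=0, b=0, c=0, d=0: circuit gives 1, formula gives 1.
Agrees on all 16 inputs.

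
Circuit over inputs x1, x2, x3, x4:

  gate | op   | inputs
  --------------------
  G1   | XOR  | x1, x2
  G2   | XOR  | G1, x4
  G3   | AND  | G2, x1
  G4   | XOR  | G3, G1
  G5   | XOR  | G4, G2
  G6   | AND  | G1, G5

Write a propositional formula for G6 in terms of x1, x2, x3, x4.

G1 = x1 XOR x2
G2 = G1 XOR x4 = (x1 XOR x2) XOR x4
G3 = G2 AND x1 = ((x1 XOR x2) XOR x4) AND x1
G4 = G3 XOR G1 = (((x1 XOR x2) XOR x4) AND x1) XOR (x1 XOR x2)
G5 = G4 XOR G2 = ((((x1 XOR x2) XOR x4) AND x1) XOR (x1 XOR x2)) XOR ((x1 XOR x2) XOR x4)
G6 = G1 AND G5 = (x1 XOR x2) AND (((((x1 XOR x2) XOR x4) AND x1) XOR (x1 XOR x2)) XOR ((x1 XOR x2) XOR x4))

(x1 XOR x2) AND (((((x1 XOR x2) XOR x4) AND x1) XOR (x1 XOR x2)) XOR ((x1 XOR x2) XOR x4))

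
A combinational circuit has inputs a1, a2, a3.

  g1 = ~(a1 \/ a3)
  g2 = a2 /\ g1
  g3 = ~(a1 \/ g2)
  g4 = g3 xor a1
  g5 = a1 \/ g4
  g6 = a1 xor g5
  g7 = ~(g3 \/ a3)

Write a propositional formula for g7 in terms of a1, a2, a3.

g1 = ~(a1 \/ a3)
g2 = a2 /\ g1 = a2 /\ (~(a1 \/ a3))
g3 = ~(a1 \/ g2) = ~(a1 \/ (a2 /\ (~(a1 \/ a3))))
g7 = ~(g3 \/ a3) = ~((~(a1 \/ (a2 /\ (~(a1 \/ a3))))) \/ a3)

~((~(a1 \/ (a2 /\ (~(a1 \/ a3))))) \/ a3)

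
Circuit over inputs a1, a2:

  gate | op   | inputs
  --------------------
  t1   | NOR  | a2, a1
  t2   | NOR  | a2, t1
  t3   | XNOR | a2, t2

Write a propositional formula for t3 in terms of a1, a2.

t1 = a2 NOR a1
t2 = a2 NOR t1 = a2 NOR (a2 NOR a1)
t3 = a2 XNOR t2 = a2 XNOR (a2 NOR (a2 NOR a1))

a2 XNOR (a2 NOR (a2 NOR a1))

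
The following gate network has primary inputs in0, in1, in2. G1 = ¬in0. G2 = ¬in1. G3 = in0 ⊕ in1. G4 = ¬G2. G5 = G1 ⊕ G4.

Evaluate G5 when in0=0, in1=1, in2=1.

0

G1 = ¬0 = 1
G2 = ¬1 = 0
G4 = ¬0 = 1
G5 = 1 ⊕ 1 = 0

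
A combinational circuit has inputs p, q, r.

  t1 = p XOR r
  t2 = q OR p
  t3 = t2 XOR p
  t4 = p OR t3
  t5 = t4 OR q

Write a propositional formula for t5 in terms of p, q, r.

(p OR ((q OR p) XOR p)) OR q

t2 = q OR p
t3 = t2 XOR p = (q OR p) XOR p
t4 = p OR t3 = p OR ((q OR p) XOR p)
t5 = t4 OR q = (p OR ((q OR p) XOR p)) OR q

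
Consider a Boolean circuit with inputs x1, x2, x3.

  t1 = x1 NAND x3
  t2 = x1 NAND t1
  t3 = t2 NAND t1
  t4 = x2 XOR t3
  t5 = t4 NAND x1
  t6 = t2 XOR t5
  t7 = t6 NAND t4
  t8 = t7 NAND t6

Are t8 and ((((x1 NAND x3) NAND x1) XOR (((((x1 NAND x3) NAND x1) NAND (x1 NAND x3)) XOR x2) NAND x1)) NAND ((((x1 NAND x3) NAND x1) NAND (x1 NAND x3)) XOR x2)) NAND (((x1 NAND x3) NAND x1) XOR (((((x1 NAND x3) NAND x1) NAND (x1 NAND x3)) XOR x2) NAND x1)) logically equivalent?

Yes

t1 = x1 NAND x3
t2 = x1 NAND t1 = x1 NAND (x1 NAND x3)
t3 = t2 NAND t1 = (x1 NAND (x1 NAND x3)) NAND (x1 NAND x3)
t4 = x2 XOR t3 = x2 XOR ((x1 NAND (x1 NAND x3)) NAND (x1 NAND x3))
t5 = t4 NAND x1 = (x2 XOR ((x1 NAND (x1 NAND x3)) NAND (x1 NAND x3))) NAND x1
t6 = t2 XOR t5 = (x1 NAND (x1 NAND x3)) XOR ((x2 XOR ((x1 NAND (x1 NAND x3)) NAND (x1 NAND x3))) NAND x1)
t7 = t6 NAND t4 = ((x1 NAND (x1 NAND x3)) XOR ((x2 XOR ((x1 NAND (x1 NAND x3)) NAND (x1 NAND x3))) NAND x1)) NAND (x2 XOR ((x1 NAND (x1 NAND x3)) NAND (x1 NAND x3)))
t8 = t7 NAND t6 = (((x1 NAND (x1 NAND x3)) XOR ((x2 XOR ((x1 NAND (x1 NAND x3)) NAND (x1 NAND x3))) NAND x1)) NAND (x2 XOR ((x1 NAND (x1 NAND x3)) NAND (x1 NAND x3)))) NAND ((x1 NAND (x1 NAND x3)) XOR ((x2 XOR ((x1 NAND (x1 NAND x3)) NAND (x1 NAND x3))) NAND x1))
At x1=1, x2=1, x3=0: circuit gives 0, formula gives 0.
At x1=0, x2=0, x3=0: circuit gives 1, formula gives 1.
Agrees on all 8 inputs.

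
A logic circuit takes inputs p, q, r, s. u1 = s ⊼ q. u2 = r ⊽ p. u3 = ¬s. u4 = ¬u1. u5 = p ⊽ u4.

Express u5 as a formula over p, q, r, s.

u1 = s ⊼ q
u4 = ¬u1 = ¬(s ⊼ q)
u5 = p ⊽ u4 = p ⊽ ¬(s ⊼ q)

p ⊽ ¬(s ⊼ q)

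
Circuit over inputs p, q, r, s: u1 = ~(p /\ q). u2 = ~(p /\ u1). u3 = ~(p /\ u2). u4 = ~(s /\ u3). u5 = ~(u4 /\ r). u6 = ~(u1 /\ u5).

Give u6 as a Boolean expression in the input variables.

~((~(p /\ q)) /\ (~((~(s /\ (~(p /\ (~(p /\ (~(p /\ q)))))))) /\ r)))

u1 = ~(p /\ q)
u2 = ~(p /\ u1) = ~(p /\ (~(p /\ q)))
u3 = ~(p /\ u2) = ~(p /\ (~(p /\ (~(p /\ q)))))
u4 = ~(s /\ u3) = ~(s /\ (~(p /\ (~(p /\ (~(p /\ q)))))))
u5 = ~(u4 /\ r) = ~((~(s /\ (~(p /\ (~(p /\ (~(p /\ q)))))))) /\ r)
u6 = ~(u1 /\ u5) = ~((~(p /\ q)) /\ (~((~(s /\ (~(p /\ (~(p /\ (~(p /\ q)))))))) /\ r)))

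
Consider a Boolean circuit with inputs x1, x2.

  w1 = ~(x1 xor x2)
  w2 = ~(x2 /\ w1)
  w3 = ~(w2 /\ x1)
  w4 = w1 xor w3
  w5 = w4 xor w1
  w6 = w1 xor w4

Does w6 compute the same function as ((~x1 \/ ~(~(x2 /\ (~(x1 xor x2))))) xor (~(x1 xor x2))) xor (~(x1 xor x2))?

w1 = ~(x1 xor x2)
w2 = ~(x2 /\ w1) = ~(x2 /\ (~(x1 xor x2)))
w3 = ~(w2 /\ x1) = ~((~(x2 /\ (~(x1 xor x2)))) /\ x1)
w4 = w1 xor w3 = (~(x1 xor x2)) xor (~((~(x2 /\ (~(x1 xor x2)))) /\ x1))
w6 = w1 xor w4 = (~(x1 xor x2)) xor ((~(x1 xor x2)) xor (~((~(x2 /\ (~(x1 xor x2)))) /\ x1)))
At x1=1, x2=0: circuit gives 0, formula gives 0.
At x1=0, x2=0: circuit gives 1, formula gives 1.
Agrees on all 4 inputs.

Yes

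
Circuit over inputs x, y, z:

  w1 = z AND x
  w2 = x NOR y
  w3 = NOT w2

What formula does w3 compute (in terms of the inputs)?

w2 = x NOR y
w3 = NOT w2 = NOT (x NOR y)

NOT (x NOR y)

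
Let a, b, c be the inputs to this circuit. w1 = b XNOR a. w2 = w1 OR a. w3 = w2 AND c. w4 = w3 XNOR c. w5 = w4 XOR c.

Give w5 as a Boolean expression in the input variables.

((((b XNOR a) OR a) AND c) XNOR c) XOR c

w1 = b XNOR a
w2 = w1 OR a = (b XNOR a) OR a
w3 = w2 AND c = ((b XNOR a) OR a) AND c
w4 = w3 XNOR c = (((b XNOR a) OR a) AND c) XNOR c
w5 = w4 XOR c = ((((b XNOR a) OR a) AND c) XNOR c) XOR c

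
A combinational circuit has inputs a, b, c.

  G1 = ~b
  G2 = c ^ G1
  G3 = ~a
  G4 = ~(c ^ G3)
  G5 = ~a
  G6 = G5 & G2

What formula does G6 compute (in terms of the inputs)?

~a & (c ^ ~b)

G1 = ~b
G2 = c ^ G1 = c ^ ~b
G5 = ~a
G6 = G5 & G2 = ~a & (c ^ ~b)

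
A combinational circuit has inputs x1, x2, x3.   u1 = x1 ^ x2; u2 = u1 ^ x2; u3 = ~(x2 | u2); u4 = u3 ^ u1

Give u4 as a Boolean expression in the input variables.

u1 = x1 ^ x2
u2 = u1 ^ x2 = (x1 ^ x2) ^ x2
u3 = ~(x2 | u2) = ~(x2 | ((x1 ^ x2) ^ x2))
u4 = u3 ^ u1 = (~(x2 | ((x1 ^ x2) ^ x2))) ^ (x1 ^ x2)

(~(x2 | ((x1 ^ x2) ^ x2))) ^ (x1 ^ x2)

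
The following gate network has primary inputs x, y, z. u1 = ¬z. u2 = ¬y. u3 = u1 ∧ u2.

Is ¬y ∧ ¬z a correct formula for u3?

Yes

u1 = ¬z
u2 = ¬y
u3 = u1 ∧ u2 = ¬z ∧ ¬y
At x=0, y=0, z=1: circuit gives 0, formula gives 0.
At x=0, y=0, z=0: circuit gives 1, formula gives 1.
Agrees on all 8 inputs.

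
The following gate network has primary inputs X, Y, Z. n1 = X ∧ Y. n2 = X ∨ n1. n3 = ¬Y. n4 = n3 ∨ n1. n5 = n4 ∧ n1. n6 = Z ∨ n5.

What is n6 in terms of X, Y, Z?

n1 = X ∧ Y
n3 = ¬Y
n4 = n3 ∨ n1 = ¬Y ∨ (X ∧ Y)
n5 = n4 ∧ n1 = (¬Y ∨ (X ∧ Y)) ∧ (X ∧ Y)
n6 = Z ∨ n5 = Z ∨ ((¬Y ∨ (X ∧ Y)) ∧ (X ∧ Y))

Z ∨ ((¬Y ∨ (X ∧ Y)) ∧ (X ∧ Y))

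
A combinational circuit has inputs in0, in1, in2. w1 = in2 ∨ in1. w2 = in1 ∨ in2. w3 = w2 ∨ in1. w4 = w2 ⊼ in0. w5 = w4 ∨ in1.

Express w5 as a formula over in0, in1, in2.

w2 = in1 ∨ in2
w4 = w2 ⊼ in0 = (in1 ∨ in2) ⊼ in0
w5 = w4 ∨ in1 = ((in1 ∨ in2) ⊼ in0) ∨ in1

((in1 ∨ in2) ⊼ in0) ∨ in1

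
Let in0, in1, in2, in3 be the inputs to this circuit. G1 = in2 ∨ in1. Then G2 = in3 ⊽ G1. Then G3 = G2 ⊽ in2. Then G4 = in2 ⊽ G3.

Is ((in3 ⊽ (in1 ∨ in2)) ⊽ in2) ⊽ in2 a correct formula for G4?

Yes

G1 = in2 ∨ in1
G2 = in3 ⊽ G1 = in3 ⊽ (in2 ∨ in1)
G3 = G2 ⊽ in2 = (in3 ⊽ (in2 ∨ in1)) ⊽ in2
G4 = in2 ⊽ G3 = in2 ⊽ ((in3 ⊽ (in2 ∨ in1)) ⊽ in2)
At in0=0, in1=0, in2=0, in3=1: circuit gives 0, formula gives 0.
At in0=0, in1=0, in2=0, in3=0: circuit gives 1, formula gives 1.
Agrees on all 16 inputs.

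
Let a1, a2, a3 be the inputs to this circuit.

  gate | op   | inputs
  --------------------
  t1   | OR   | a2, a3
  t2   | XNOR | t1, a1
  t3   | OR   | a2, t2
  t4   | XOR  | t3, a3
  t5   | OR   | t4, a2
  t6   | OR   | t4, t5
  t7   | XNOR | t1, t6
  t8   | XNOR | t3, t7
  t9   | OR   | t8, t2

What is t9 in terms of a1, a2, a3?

t1 = a2 OR a3
t2 = t1 XNOR a1 = (a2 OR a3) XNOR a1
t3 = a2 OR t2 = a2 OR ((a2 OR a3) XNOR a1)
t4 = t3 XOR a3 = (a2 OR ((a2 OR a3) XNOR a1)) XOR a3
t5 = t4 OR a2 = ((a2 OR ((a2 OR a3) XNOR a1)) XOR a3) OR a2
t6 = t4 OR t5 = ((a2 OR ((a2 OR a3) XNOR a1)) XOR a3) OR (((a2 OR ((a2 OR a3) XNOR a1)) XOR a3) OR a2)
t7 = t1 XNOR t6 = (a2 OR a3) XNOR (((a2 OR ((a2 OR a3) XNOR a1)) XOR a3) OR (((a2 OR ((a2 OR a3) XNOR a1)) XOR a3) OR a2))
t8 = t3 XNOR t7 = (a2 OR ((a2 OR a3) XNOR a1)) XNOR ((a2 OR a3) XNOR (((a2 OR ((a2 OR a3) XNOR a1)) XOR a3) OR (((a2 OR ((a2 OR a3) XNOR a1)) XOR a3) OR a2)))
t9 = t8 OR t2 = ((a2 OR ((a2 OR a3) XNOR a1)) XNOR ((a2 OR a3) XNOR (((a2 OR ((a2 OR a3) XNOR a1)) XOR a3) OR (((a2 OR ((a2 OR a3) XNOR a1)) XOR a3) OR a2)))) OR ((a2 OR a3) XNOR a1)

((a2 OR ((a2 OR a3) XNOR a1)) XNOR ((a2 OR a3) XNOR (((a2 OR ((a2 OR a3) XNOR a1)) XOR a3) OR (((a2 OR ((a2 OR a3) XNOR a1)) XOR a3) OR a2)))) OR ((a2 OR a3) XNOR a1)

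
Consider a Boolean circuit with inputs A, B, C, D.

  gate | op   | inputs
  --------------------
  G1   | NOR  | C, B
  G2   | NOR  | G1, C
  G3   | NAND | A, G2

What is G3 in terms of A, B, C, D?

G1 = C NOR B
G2 = G1 NOR C = (C NOR B) NOR C
G3 = A NAND G2 = A NAND ((C NOR B) NOR C)

A NAND ((C NOR B) NOR C)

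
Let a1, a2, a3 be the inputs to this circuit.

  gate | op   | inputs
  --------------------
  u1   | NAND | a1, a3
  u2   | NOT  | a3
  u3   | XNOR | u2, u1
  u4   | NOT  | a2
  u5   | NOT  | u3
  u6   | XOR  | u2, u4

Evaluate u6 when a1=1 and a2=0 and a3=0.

u2 = NOT 0 = 1
u4 = NOT 0 = 1
u6 = 1 XOR 1 = 0

0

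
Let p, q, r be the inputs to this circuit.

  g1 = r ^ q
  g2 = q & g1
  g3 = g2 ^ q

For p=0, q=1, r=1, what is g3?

1

g1 = 1 ^ 1 = 0
g2 = 1 & 0 = 0
g3 = 0 ^ 1 = 1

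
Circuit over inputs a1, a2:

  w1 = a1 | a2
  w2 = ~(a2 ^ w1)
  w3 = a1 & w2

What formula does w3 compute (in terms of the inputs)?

w1 = a1 | a2
w2 = ~(a2 ^ w1) = ~(a2 ^ (a1 | a2))
w3 = a1 & w2 = a1 & (~(a2 ^ (a1 | a2)))

a1 & (~(a2 ^ (a1 | a2)))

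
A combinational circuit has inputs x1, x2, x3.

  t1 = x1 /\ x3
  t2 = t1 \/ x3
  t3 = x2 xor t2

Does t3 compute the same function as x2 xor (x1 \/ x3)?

No

t1 = x1 /\ x3
t2 = t1 \/ x3 = (x1 /\ x3) \/ x3
t3 = x2 xor t2 = x2 xor ((x1 /\ x3) \/ x3)
At x1=1, x2=0, x3=0: circuit gives 0, formula gives 1.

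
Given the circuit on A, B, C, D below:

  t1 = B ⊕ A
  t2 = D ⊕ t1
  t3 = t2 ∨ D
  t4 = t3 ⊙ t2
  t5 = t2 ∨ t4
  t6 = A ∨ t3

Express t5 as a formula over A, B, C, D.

(D ⊕ (B ⊕ A)) ∨ (((D ⊕ (B ⊕ A)) ∨ D) ⊙ (D ⊕ (B ⊕ A)))

t1 = B ⊕ A
t2 = D ⊕ t1 = D ⊕ (B ⊕ A)
t3 = t2 ∨ D = (D ⊕ (B ⊕ A)) ∨ D
t4 = t3 ⊙ t2 = ((D ⊕ (B ⊕ A)) ∨ D) ⊙ (D ⊕ (B ⊕ A))
t5 = t2 ∨ t4 = (D ⊕ (B ⊕ A)) ∨ (((D ⊕ (B ⊕ A)) ∨ D) ⊙ (D ⊕ (B ⊕ A)))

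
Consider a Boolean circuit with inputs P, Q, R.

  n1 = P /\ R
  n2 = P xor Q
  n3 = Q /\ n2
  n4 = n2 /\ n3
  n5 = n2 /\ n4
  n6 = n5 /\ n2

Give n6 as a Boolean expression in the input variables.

((P xor Q) /\ ((P xor Q) /\ (Q /\ (P xor Q)))) /\ (P xor Q)

n2 = P xor Q
n3 = Q /\ n2 = Q /\ (P xor Q)
n4 = n2 /\ n3 = (P xor Q) /\ (Q /\ (P xor Q))
n5 = n2 /\ n4 = (P xor Q) /\ ((P xor Q) /\ (Q /\ (P xor Q)))
n6 = n5 /\ n2 = ((P xor Q) /\ ((P xor Q) /\ (Q /\ (P xor Q)))) /\ (P xor Q)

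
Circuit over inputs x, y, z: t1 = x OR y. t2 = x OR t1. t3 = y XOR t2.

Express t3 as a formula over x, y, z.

t1 = x OR y
t2 = x OR t1 = x OR (x OR y)
t3 = y XOR t2 = y XOR (x OR (x OR y))

y XOR (x OR (x OR y))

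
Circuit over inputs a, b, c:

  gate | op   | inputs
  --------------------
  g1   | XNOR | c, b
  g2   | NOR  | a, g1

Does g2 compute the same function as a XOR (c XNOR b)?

No

g1 = c XNOR b
g2 = a NOR g1 = a NOR (c XNOR b)
At a=0, b=0, c=0: circuit gives 0, formula gives 1.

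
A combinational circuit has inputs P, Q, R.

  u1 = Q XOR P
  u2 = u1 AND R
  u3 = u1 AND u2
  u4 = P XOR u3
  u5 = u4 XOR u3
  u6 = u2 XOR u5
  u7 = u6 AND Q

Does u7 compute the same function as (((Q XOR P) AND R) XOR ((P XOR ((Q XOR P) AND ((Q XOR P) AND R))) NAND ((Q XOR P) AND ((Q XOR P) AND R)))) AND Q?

u1 = Q XOR P
u2 = u1 AND R = (Q XOR P) AND R
u3 = u1 AND u2 = (Q XOR P) AND ((Q XOR P) AND R)
u4 = P XOR u3 = P XOR ((Q XOR P) AND ((Q XOR P) AND R))
u5 = u4 XOR u3 = (P XOR ((Q XOR P) AND ((Q XOR P) AND R))) XOR ((Q XOR P) AND ((Q XOR P) AND R))
u6 = u2 XOR u5 = ((Q XOR P) AND R) XOR ((P XOR ((Q XOR P) AND ((Q XOR P) AND R))) XOR ((Q XOR P) AND ((Q XOR P) AND R)))
u7 = u6 AND Q = (((Q XOR P) AND R) XOR ((P XOR ((Q XOR P) AND ((Q XOR P) AND R))) XOR ((Q XOR P) AND ((Q XOR P) AND R)))) AND Q
At P=0, Q=1, R=0: circuit gives 0, formula gives 1.

No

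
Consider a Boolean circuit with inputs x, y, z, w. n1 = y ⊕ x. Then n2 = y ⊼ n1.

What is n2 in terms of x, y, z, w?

y ⊼ (y ⊕ x)

n1 = y ⊕ x
n2 = y ⊼ n1 = y ⊼ (y ⊕ x)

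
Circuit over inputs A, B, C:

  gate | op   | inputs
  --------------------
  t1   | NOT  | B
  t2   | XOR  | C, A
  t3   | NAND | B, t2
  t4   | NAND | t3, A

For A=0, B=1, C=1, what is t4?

t2 = 1 XOR 0 = 1
t3 = 1 NAND 1 = 0
t4 = 0 NAND 0 = 1

1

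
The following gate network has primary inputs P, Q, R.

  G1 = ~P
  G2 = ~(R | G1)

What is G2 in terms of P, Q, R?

~(R | ~P)

G1 = ~P
G2 = ~(R | G1) = ~(R | ~P)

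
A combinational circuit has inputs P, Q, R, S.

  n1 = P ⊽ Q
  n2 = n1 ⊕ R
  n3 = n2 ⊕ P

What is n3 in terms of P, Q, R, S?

((P ⊽ Q) ⊕ R) ⊕ P

n1 = P ⊽ Q
n2 = n1 ⊕ R = (P ⊽ Q) ⊕ R
n3 = n2 ⊕ P = ((P ⊽ Q) ⊕ R) ⊕ P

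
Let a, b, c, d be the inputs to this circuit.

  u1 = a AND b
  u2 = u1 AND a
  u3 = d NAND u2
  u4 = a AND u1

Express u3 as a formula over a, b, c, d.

u1 = a AND b
u2 = u1 AND a = (a AND b) AND a
u3 = d NAND u2 = d NAND ((a AND b) AND a)

d NAND ((a AND b) AND a)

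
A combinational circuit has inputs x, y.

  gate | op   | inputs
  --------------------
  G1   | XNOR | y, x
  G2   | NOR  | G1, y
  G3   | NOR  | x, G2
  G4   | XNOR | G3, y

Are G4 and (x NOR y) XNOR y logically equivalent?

G1 = y XNOR x
G2 = G1 NOR y = (y XNOR x) NOR y
G3 = x NOR G2 = x NOR ((y XNOR x) NOR y)
G4 = G3 XNOR y = (x NOR ((y XNOR x) NOR y)) XNOR y
At x=0, y=1: circuit gives 1, formula gives 0.

No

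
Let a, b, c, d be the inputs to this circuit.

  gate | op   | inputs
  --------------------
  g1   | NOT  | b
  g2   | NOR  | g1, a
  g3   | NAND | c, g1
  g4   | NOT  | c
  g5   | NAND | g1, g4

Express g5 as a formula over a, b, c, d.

NOT b NAND NOT c

g1 = NOT b
g4 = NOT c
g5 = g1 NAND g4 = NOT b NAND NOT c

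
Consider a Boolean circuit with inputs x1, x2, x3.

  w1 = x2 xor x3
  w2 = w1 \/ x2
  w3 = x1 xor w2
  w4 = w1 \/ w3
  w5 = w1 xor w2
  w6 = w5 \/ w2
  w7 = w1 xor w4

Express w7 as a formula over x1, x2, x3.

(x2 xor x3) xor ((x2 xor x3) \/ (x1 xor ((x2 xor x3) \/ x2)))

w1 = x2 xor x3
w2 = w1 \/ x2 = (x2 xor x3) \/ x2
w3 = x1 xor w2 = x1 xor ((x2 xor x3) \/ x2)
w4 = w1 \/ w3 = (x2 xor x3) \/ (x1 xor ((x2 xor x3) \/ x2))
w7 = w1 xor w4 = (x2 xor x3) xor ((x2 xor x3) \/ (x1 xor ((x2 xor x3) \/ x2)))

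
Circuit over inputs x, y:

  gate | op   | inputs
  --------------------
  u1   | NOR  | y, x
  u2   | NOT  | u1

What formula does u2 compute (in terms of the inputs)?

u1 = y NOR x
u2 = NOT u1 = NOT (y NOR x)

NOT (y NOR x)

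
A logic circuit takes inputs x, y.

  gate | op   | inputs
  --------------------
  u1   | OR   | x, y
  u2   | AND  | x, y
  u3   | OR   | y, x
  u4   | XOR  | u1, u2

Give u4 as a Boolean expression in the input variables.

(x OR y) XOR (x AND y)

u1 = x OR y
u2 = x AND y
u4 = u1 XOR u2 = (x OR y) XOR (x AND y)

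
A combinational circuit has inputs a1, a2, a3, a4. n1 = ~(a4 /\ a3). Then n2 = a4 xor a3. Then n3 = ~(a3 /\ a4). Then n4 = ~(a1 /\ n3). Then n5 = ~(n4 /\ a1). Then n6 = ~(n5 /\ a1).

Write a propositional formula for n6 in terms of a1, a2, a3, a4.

n3 = ~(a3 /\ a4)
n4 = ~(a1 /\ n3) = ~(a1 /\ (~(a3 /\ a4)))
n5 = ~(n4 /\ a1) = ~((~(a1 /\ (~(a3 /\ a4)))) /\ a1)
n6 = ~(n5 /\ a1) = ~((~((~(a1 /\ (~(a3 /\ a4)))) /\ a1)) /\ a1)

~((~((~(a1 /\ (~(a3 /\ a4)))) /\ a1)) /\ a1)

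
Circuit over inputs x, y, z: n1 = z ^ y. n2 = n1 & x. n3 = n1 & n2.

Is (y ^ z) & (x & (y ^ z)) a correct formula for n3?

n1 = z ^ y
n2 = n1 & x = (z ^ y) & x
n3 = n1 & n2 = (z ^ y) & ((z ^ y) & x)
At x=0, y=0, z=0: circuit gives 0, formula gives 0.
At x=1, y=0, z=1: circuit gives 1, formula gives 1.
Agrees on all 8 inputs.

Yes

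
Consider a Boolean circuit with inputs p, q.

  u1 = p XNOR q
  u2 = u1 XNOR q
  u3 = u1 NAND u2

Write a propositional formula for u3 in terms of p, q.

u1 = p XNOR q
u2 = u1 XNOR q = (p XNOR q) XNOR q
u3 = u1 NAND u2 = (p XNOR q) NAND ((p XNOR q) XNOR q)

(p XNOR q) NAND ((p XNOR q) XNOR q)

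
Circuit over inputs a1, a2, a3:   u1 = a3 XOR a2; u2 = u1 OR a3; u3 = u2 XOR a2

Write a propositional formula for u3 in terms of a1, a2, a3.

((a3 XOR a2) OR a3) XOR a2

u1 = a3 XOR a2
u2 = u1 OR a3 = (a3 XOR a2) OR a3
u3 = u2 XOR a2 = ((a3 XOR a2) OR a3) XOR a2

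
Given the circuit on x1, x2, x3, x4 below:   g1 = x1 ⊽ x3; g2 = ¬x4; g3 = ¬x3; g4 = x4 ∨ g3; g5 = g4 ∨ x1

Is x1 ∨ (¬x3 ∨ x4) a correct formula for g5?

g3 = ¬x3
g4 = x4 ∨ g3 = x4 ∨ ¬x3
g5 = g4 ∨ x1 = (x4 ∨ ¬x3) ∨ x1
At x1=0, x2=0, x3=1, x4=0: circuit gives 0, formula gives 0.
At x1=0, x2=0, x3=0, x4=0: circuit gives 1, formula gives 1.
Agrees on all 16 inputs.

Yes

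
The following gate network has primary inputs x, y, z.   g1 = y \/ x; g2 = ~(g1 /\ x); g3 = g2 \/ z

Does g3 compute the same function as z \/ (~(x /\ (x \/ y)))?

g1 = y \/ x
g2 = ~(g1 /\ x) = ~((y \/ x) /\ x)
g3 = g2 \/ z = (~((y \/ x) /\ x)) \/ z
At x=1, y=0, z=0: circuit gives 0, formula gives 0.
At x=0, y=0, z=0: circuit gives 1, formula gives 1.
Agrees on all 8 inputs.

Yes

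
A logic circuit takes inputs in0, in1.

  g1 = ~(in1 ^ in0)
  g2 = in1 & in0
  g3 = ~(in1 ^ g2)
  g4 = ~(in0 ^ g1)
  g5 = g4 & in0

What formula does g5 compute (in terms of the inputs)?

(~(in0 ^ (~(in1 ^ in0)))) & in0

g1 = ~(in1 ^ in0)
g4 = ~(in0 ^ g1) = ~(in0 ^ (~(in1 ^ in0)))
g5 = g4 & in0 = (~(in0 ^ (~(in1 ^ in0)))) & in0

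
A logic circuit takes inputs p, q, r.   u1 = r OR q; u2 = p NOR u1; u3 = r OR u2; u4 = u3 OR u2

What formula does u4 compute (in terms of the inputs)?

(r OR (p NOR (r OR q))) OR (p NOR (r OR q))

u1 = r OR q
u2 = p NOR u1 = p NOR (r OR q)
u3 = r OR u2 = r OR (p NOR (r OR q))
u4 = u3 OR u2 = (r OR (p NOR (r OR q))) OR (p NOR (r OR q))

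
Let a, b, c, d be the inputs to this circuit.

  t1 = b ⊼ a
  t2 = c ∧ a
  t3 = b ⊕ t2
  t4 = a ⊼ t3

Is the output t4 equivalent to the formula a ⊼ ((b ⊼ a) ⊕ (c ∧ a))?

t2 = c ∧ a
t3 = b ⊕ t2 = b ⊕ (c ∧ a)
t4 = a ⊼ t3 = a ⊼ (b ⊕ (c ∧ a))
At a=1, b=0, c=0, d=0: circuit gives 1, formula gives 0.

No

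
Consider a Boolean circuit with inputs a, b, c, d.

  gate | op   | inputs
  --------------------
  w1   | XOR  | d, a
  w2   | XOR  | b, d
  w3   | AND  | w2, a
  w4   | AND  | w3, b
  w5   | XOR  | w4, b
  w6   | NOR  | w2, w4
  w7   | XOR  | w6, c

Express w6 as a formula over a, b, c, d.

(b XOR d) NOR (((b XOR d) AND a) AND b)

w2 = b XOR d
w3 = w2 AND a = (b XOR d) AND a
w4 = w3 AND b = ((b XOR d) AND a) AND b
w6 = w2 NOR w4 = (b XOR d) NOR (((b XOR d) AND a) AND b)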